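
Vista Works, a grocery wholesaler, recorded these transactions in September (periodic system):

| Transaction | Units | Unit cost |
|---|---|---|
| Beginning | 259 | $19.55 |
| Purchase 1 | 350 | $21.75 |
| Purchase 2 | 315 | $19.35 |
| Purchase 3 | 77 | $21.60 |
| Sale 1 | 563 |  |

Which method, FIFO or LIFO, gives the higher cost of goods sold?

FIFO COGS: 259 @ $19.55 + 304 @ $21.75 = $11,675.45
LIFO COGS: 77 @ $21.60 + 315 @ $19.35 + 171 @ $21.75 = $11,477.70

FIFO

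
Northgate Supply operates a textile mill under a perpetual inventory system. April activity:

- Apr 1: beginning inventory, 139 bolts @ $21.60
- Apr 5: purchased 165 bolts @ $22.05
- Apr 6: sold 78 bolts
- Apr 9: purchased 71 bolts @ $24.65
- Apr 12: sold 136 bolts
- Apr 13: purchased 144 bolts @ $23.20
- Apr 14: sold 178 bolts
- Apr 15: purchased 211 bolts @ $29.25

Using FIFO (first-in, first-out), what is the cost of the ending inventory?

Apr 6, 78 sold [FIFO — oldest first]: 78 @ $21.60 = $1,684.80
Apr 12, 136 sold [FIFO — oldest first]: 61 @ $21.60 + 75 @ $22.05 = $2,971.35
Apr 14, 178 sold [FIFO — oldest first]: 90 @ $22.05 + 71 @ $24.65 + 17 @ $23.20 = $4,129.05
Total COGS = $1,684.80 + $2,971.35 + $4,129.05 = $8,785.20
Ending inventory: 127 @ $23.20 + 211 @ $29.25 = $9,118.15
Check: goods available $17,903.35 = COGS $8,785.20 + ending $9,118.15

Ending inventory = $9,118.15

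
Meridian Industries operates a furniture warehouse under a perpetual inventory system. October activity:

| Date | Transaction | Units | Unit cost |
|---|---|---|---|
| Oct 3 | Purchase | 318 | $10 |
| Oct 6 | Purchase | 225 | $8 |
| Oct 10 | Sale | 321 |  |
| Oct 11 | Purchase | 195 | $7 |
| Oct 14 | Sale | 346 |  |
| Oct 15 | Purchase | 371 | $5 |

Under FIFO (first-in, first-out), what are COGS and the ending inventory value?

Oct 10, 321 sold [FIFO — oldest first]: 318 @ $10 + 3 @ $8 = $3,204
Oct 14, 346 sold [FIFO — oldest first]: 222 @ $8 + 124 @ $7 = $2,644
Total COGS = $3,204 + $2,644 = $5,848
Ending inventory: 71 @ $7 + 371 @ $5 = $2,352
Check: goods available $8,200 = COGS $5,848 + ending $2,352

COGS = $5,848; ending inventory = $2,352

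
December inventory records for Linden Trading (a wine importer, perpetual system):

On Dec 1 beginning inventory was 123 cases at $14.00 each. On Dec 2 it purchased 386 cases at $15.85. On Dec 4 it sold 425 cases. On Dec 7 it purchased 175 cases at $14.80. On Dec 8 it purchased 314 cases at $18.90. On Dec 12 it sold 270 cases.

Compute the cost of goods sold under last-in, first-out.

COGS = $11,767.10

Dec 4, 425 sold [LIFO — newest first]: 386 @ $15.85 + 39 @ $14.00 = $6,664.10
Dec 12, 270 sold [LIFO — newest first]: 270 @ $18.90 = $5,103.00
Total COGS = $6,664.10 + $5,103.00 = $11,767.10
Ending inventory: 84 @ $14.00 + 175 @ $14.80 + 44 @ $18.90 = $4,597.60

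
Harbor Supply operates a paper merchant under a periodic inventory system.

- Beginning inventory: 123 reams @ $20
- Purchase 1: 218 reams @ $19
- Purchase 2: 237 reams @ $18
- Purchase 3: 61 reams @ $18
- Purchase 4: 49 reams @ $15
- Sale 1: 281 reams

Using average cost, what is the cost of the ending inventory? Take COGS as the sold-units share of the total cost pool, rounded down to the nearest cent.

Ending inventory = $7,513.53

Sale 1, sell 281: 281/688 × $12,701.00 → $5,187.47
Ending inventory (cost pool remaining) = $7,513.53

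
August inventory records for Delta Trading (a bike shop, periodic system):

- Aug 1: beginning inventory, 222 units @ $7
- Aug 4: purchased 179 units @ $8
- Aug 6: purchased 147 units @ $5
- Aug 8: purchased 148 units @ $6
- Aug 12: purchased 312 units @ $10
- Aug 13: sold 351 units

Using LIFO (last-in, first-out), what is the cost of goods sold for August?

Aug 13, 351 sold [LIFO — newest first]: 312 @ $10 + 39 @ $6 = $3,354
Ending inventory: 222 @ $7 + 179 @ $8 + 147 @ $5 + 109 @ $6 = $4,375

COGS = $3,354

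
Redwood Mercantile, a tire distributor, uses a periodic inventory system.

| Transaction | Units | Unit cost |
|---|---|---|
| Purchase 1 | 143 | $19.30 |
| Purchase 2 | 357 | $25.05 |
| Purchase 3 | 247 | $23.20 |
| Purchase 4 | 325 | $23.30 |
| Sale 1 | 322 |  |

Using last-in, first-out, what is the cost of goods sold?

COGS = $7,502.60

Sale 1 (322) [LIFO — newest first]: 322 @ $23.30 = $7,502.60
Ending inventory: 143 @ $19.30 + 357 @ $25.05 + 247 @ $23.20 + 3 @ $23.30 = $17,503.05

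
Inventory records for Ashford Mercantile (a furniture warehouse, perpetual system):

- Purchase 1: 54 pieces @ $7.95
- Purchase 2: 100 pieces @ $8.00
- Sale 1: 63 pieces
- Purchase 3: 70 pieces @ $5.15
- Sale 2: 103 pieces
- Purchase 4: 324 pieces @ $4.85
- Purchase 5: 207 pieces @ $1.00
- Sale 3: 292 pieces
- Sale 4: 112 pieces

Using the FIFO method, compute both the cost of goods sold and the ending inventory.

Sale 1 (63) [FIFO — oldest first]: 54 @ $7.95 + 9 @ $8.00 = $501.30
Sale 2 (103) [FIFO — oldest first]: 91 @ $8.00 + 12 @ $5.15 = $789.80
Sale 3 (292) [FIFO — oldest first]: 58 @ $5.15 + 234 @ $4.85 = $1,433.60
Sale 4 (112) [FIFO — oldest first]: 90 @ $4.85 + 22 @ $1.00 = $458.50
Total COGS = $501.30 + $789.80 + $1,433.60 + $458.50 = $3,183.20
Ending inventory: 185 @ $1.00 = $185.00
Check: goods available $3,368.20 = COGS $3,183.20 + ending $185.00

COGS = $3,183.20; ending inventory = $185.00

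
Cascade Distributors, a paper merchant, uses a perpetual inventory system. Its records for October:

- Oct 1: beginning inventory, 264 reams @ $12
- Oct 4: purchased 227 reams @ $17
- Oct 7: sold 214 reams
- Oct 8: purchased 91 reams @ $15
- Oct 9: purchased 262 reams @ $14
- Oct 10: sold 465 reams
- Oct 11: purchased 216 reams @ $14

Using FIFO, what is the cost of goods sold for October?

COGS = $9,750

Oct 7, 214 sold [FIFO — oldest first]: 214 @ $12 = $2,568
Oct 10, 465 sold [FIFO — oldest first]: 50 @ $12 + 227 @ $17 + 91 @ $15 + 97 @ $14 = $7,182
Total COGS = $2,568 + $7,182 = $9,750
Ending inventory: 165 @ $14 + 216 @ $14 = $5,334
Check: goods available $15,084 = COGS $9,750 + ending $5,334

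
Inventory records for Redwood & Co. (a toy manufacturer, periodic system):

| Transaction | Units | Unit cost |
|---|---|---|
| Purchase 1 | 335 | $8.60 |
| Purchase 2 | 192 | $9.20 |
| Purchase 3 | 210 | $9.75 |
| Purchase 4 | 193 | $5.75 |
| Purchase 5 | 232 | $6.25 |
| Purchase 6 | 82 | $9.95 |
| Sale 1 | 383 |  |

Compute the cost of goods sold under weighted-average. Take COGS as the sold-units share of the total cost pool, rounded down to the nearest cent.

COGS = $3,100.49

Sale 1, sell 383: 383/1244 × $10,070.55 → $3,100.49
Ending inventory (cost pool remaining) = $6,970.06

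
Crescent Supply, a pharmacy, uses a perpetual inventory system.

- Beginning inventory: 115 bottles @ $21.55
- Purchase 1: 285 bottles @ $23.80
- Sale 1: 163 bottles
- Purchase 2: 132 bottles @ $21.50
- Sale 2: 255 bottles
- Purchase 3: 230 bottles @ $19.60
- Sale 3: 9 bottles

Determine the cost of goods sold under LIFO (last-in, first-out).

COGS = $9,818.95

Sale 1 (163) [LIFO — newest first]: 163 @ $23.80 = $3,879.40
Sale 2 (255) [LIFO — newest first]: 132 @ $21.50 + 122 @ $23.80 + 1 @ $21.55 = $5,763.15
Sale 3 (9) [LIFO — newest first]: 9 @ $19.60 = $176.40
Total COGS = $3,879.40 + $5,763.15 + $176.40 = $9,818.95
Ending inventory: 114 @ $21.55 + 221 @ $19.60 = $6,788.30
Check: goods available $16,607.25 = COGS $9,818.95 + ending $6,788.30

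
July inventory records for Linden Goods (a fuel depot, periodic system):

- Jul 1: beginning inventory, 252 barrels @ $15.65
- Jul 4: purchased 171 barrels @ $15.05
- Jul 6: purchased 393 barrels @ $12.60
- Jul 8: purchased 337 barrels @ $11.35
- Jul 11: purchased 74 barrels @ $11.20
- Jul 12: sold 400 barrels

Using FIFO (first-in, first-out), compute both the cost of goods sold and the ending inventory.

COGS = $6,171.20; ending inventory = $9,951.70

Jul 12, 400 sold [FIFO — oldest first]: 252 @ $15.65 + 148 @ $15.05 = $6,171.20
Ending inventory: 23 @ $15.05 + 393 @ $12.60 + 337 @ $11.35 + 74 @ $11.20 = $9,951.70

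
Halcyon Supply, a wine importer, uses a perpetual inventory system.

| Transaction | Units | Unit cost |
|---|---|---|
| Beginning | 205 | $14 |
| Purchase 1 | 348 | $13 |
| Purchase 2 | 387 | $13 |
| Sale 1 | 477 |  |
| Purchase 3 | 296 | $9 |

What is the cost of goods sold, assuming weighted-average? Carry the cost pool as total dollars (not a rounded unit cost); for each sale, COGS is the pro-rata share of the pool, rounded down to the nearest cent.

After Beginning: 205 on hand, pool $2,870.00 (≈ $14.0000 each)
After Purchase 1: 553 on hand, pool $7,394.00 (≈ $13.3707 each)
After Purchase 2: 940 on hand, pool $12,425.00 (≈ $13.2181 each)
Sale 1, sell 477: 477/940 × $12,425.00 → $6,305.02
After Purchase 3: 759 on hand, pool $8,783.98 (≈ $11.5731 each)
Ending inventory (cost pool remaining) = $8,783.98
Check: goods available $15,089.00 = COGS $6,305.02 + ending $8,783.98

COGS = $6,305.02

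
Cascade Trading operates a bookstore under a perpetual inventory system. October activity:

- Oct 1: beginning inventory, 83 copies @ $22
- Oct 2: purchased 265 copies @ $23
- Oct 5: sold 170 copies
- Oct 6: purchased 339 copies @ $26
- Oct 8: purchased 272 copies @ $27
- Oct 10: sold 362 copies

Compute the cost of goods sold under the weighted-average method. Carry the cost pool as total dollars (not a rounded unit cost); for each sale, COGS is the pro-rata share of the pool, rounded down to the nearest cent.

COGS = $13,141.76

After Oct 1: 83 on hand, pool $1,826.00 (≈ $22.0000 each)
After Oct 2: 348 on hand, pool $7,921.00 (≈ $22.7615 each)
Oct 5, sell 170: 170/348 × $7,921.00 → $3,869.45
After Oct 6: 517 on hand, pool $12,865.55 (≈ $24.8850 each)
After Oct 8: 789 on hand, pool $20,209.55 (≈ $25.6141 each)
Oct 10, sell 362: 362/789 × $20,209.55 → $9,272.31
Total COGS = $3,869.45 + $9,272.31 = $13,141.76
Ending inventory (cost pool remaining) = $10,937.24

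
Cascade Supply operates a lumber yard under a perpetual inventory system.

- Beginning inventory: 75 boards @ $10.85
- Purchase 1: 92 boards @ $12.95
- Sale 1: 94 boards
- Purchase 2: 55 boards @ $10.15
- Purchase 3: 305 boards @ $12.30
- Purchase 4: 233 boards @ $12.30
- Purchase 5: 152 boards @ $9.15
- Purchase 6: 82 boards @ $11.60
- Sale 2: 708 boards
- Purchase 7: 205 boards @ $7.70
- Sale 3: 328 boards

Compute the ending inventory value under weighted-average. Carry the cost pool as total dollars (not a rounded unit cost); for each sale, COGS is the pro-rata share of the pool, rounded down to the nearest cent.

Ending inventory = $659.75

After Beginning: 75 on hand, pool $813.75 (≈ $10.8500 each)
After Purchase 1: 167 on hand, pool $2,005.15 (≈ $12.0069 each)
Sale 1, sell 94: 94/167 × $2,005.15 → $1,128.64
After Purchase 2: 128 on hand, pool $1,434.76 (≈ $11.2091 each)
After Purchase 3: 433 on hand, pool $5,186.26 (≈ $11.9775 each)
After Purchase 4: 666 on hand, pool $8,052.16 (≈ $12.0903 each)
After Purchase 5: 818 on hand, pool $9,442.96 (≈ $11.5440 each)
After Purchase 6: 900 on hand, pool $10,394.16 (≈ $11.5491 each)
Sale 2, sell 708: 708/900 × $10,394.16 → $8,176.73
After Purchase 7: 397 on hand, pool $3,795.93 (≈ $9.5615 each)
Sale 3, sell 328: 328/397 × $3,795.93 → $3,136.18
Total COGS = $1,128.64 + $8,176.73 + $3,136.18 = $12,441.55
Ending inventory (cost pool remaining) = $659.75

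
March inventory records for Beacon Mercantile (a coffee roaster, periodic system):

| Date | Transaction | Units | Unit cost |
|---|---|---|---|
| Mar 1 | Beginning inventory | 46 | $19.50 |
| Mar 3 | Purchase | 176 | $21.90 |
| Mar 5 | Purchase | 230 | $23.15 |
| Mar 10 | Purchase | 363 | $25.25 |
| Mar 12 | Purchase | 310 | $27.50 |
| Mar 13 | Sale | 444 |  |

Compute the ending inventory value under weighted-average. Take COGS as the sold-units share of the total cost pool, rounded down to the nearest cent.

Mar 13, sell 444: 444/1125 × $27,766.65 → $10,958.57
Ending inventory (cost pool remaining) = $16,808.08
Check: goods available $27,766.65 = COGS $10,958.57 + ending $16,808.08

Ending inventory = $16,808.08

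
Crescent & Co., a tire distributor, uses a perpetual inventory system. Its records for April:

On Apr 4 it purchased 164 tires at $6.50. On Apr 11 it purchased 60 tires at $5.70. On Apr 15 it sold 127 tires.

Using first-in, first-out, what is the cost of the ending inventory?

Apr 15, 127 sold [FIFO — oldest first]: 127 @ $6.50 = $825.50
Ending inventory: 37 @ $6.50 + 60 @ $5.70 = $582.50
Check: goods available $1,408.00 = COGS $825.50 + ending $582.50

Ending inventory = $582.50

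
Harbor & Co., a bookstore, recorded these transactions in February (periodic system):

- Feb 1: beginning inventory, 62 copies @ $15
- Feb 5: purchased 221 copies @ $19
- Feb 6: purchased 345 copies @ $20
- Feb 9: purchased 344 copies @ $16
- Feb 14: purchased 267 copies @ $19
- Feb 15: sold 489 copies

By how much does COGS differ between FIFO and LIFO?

FIFO COGS: 62 @ $15 + 221 @ $19 + 206 @ $20 = $9,249
LIFO COGS: 267 @ $19 + 222 @ $16 = $8,625
Difference = |$9,249 − $8,625| = $624

$624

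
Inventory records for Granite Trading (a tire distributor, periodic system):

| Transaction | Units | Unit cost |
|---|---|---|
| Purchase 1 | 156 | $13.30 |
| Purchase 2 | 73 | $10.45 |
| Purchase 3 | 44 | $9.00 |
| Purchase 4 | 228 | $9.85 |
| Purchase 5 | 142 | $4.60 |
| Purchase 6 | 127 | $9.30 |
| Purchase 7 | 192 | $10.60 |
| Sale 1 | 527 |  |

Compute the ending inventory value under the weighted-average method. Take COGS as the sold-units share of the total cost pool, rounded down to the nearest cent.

Sale 1, sell 527: 527/962 × $9,348.95 → $5,121.51
Ending inventory (cost pool remaining) = $4,227.44
Check: goods available $9,348.95 = COGS $5,121.51 + ending $4,227.44

Ending inventory = $4,227.44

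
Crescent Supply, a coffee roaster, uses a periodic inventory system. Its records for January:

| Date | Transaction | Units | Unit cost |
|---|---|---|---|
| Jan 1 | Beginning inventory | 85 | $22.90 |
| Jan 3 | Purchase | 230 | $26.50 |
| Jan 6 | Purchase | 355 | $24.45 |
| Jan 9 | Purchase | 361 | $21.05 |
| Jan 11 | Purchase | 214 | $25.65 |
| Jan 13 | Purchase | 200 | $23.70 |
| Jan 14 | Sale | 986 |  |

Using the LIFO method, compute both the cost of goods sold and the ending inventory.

COGS = $22,987.10; ending inventory = $11,562.30

Jan 14, 986 sold [LIFO — newest first]: 200 @ $23.70 + 214 @ $25.65 + 361 @ $21.05 + 211 @ $24.45 = $22,987.10
Ending inventory: 85 @ $22.90 + 230 @ $26.50 + 144 @ $24.45 = $11,562.30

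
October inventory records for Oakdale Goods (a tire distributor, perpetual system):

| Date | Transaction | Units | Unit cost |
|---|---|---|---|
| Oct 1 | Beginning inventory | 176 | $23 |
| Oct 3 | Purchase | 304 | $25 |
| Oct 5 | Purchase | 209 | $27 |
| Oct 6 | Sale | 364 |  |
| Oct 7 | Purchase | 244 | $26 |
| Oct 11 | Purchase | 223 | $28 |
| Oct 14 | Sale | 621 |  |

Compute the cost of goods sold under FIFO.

COGS = $25,091

Oct 6, 364 sold [FIFO — oldest first]: 176 @ $23 + 188 @ $25 = $8,748
Oct 14, 621 sold [FIFO — oldest first]: 116 @ $25 + 209 @ $27 + 244 @ $26 + 52 @ $28 = $16,343
Total COGS = $8,748 + $16,343 = $25,091
Ending inventory: 171 @ $28 = $4,788
Check: goods available $29,879 = COGS $25,091 + ending $4,788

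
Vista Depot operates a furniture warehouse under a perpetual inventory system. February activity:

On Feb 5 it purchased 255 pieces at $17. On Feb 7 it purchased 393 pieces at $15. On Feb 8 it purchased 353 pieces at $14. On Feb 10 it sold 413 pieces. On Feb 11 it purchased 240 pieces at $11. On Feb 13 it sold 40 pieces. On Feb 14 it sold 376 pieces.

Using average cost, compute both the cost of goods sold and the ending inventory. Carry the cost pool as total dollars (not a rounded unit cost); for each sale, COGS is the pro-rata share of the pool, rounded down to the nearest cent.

COGS = $12,063.78; ending inventory = $5,748.22

After Feb 5: 255 on hand, pool $4,335.00 (≈ $17.0000 each)
After Feb 7: 648 on hand, pool $10,230.00 (≈ $15.7870 each)
After Feb 8: 1001 on hand, pool $15,172.00 (≈ $15.1568 each)
Feb 10, sell 413: 413/1001 × $15,172.00 → $6,259.77
After Feb 11: 828 on hand, pool $11,552.23 (≈ $13.9520 each)
Feb 13, sell 40: 40/828 × $11,552.23 → $558.07
Feb 14, sell 376: 376/788 × $10,994.16 → $5,245.94
Total COGS = $6,259.77 + $558.07 + $5,245.94 = $12,063.78
Ending inventory (cost pool remaining) = $5,748.22
Check: goods available $17,812.00 = COGS $12,063.78 + ending $5,748.22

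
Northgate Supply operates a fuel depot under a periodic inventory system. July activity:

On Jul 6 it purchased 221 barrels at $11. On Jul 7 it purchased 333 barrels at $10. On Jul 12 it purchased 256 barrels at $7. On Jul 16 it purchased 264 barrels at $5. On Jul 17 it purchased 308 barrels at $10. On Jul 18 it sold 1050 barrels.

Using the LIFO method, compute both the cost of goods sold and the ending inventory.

COGS = $8,412; ending inventory = $3,541

Jul 18, 1050 sold [LIFO — newest first]: 308 @ $10 + 264 @ $5 + 256 @ $7 + 222 @ $10 = $8,412
Ending inventory: 221 @ $11 + 111 @ $10 = $3,541
Check: goods available $11,953 = COGS $8,412 + ending $3,541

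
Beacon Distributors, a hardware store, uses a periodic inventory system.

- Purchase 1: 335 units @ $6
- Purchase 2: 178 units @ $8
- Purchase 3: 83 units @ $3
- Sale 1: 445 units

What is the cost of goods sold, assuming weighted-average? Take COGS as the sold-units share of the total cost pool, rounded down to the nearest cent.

COGS = $2,749.89

Sale 1, sell 445: 445/596 × $3,683.00 → $2,749.89
Ending inventory (cost pool remaining) = $933.11
Check: goods available $3,683.00 = COGS $2,749.89 + ending $933.11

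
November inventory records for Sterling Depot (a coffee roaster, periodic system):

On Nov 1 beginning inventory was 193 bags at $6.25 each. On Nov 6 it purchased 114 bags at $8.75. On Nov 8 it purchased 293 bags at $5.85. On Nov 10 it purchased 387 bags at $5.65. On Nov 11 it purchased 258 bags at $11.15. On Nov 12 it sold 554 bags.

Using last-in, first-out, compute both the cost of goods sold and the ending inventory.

Nov 12, 554 sold [LIFO — newest first]: 258 @ $11.15 + 296 @ $5.65 = $4,549.10
Ending inventory: 193 @ $6.25 + 114 @ $8.75 + 293 @ $5.85 + 91 @ $5.65 = $4,431.95

COGS = $4,549.10; ending inventory = $4,431.95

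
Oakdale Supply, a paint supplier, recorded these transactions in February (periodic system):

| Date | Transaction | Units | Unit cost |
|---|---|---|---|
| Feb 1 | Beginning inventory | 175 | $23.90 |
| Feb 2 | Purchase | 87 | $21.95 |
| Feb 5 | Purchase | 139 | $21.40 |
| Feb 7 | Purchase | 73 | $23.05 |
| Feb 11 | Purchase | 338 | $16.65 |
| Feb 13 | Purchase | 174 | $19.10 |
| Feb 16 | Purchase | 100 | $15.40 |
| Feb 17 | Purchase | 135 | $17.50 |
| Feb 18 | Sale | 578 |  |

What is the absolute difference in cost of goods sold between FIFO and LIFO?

$2,441.25

FIFO COGS: 175 @ $23.90 + 87 @ $21.95 + 139 @ $21.40 + 73 @ $23.05 + 104 @ $16.65 = $12,481.00
LIFO COGS: 135 @ $17.50 + 100 @ $15.40 + 174 @ $19.10 + 169 @ $16.65 = $10,039.75
Difference = |$12,481.00 − $10,039.75| = $2,441.25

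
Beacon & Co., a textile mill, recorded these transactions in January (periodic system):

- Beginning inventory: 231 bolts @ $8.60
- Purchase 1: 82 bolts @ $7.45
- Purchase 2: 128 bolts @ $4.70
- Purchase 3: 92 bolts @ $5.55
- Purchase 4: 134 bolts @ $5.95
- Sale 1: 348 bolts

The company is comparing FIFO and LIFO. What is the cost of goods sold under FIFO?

FIFO COGS: 231 @ $8.60 + 82 @ $7.45 + 35 @ $4.70 = $2,762.00
LIFO COGS: 134 @ $5.95 + 92 @ $5.55 + 122 @ $4.70 = $1,881.30

COGS = $2,762.00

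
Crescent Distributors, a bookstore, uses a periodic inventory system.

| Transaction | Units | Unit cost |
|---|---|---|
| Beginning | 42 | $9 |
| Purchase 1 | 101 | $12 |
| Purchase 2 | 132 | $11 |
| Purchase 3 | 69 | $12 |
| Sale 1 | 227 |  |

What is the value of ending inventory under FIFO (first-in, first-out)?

Sale 1 (227) [FIFO — oldest first]: 42 @ $9 + 101 @ $12 + 84 @ $11 = $2,514
Ending inventory: 48 @ $11 + 69 @ $12 = $1,356

Ending inventory = $1,356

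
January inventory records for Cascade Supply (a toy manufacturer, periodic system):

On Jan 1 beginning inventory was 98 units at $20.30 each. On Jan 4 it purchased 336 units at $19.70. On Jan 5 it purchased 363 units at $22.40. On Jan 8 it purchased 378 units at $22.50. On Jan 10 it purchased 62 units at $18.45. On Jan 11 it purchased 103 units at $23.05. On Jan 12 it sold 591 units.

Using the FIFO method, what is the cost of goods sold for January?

COGS = $12,125.40

Jan 12, 591 sold [FIFO — oldest first]: 98 @ $20.30 + 336 @ $19.70 + 157 @ $22.40 = $12,125.40
Ending inventory: 206 @ $22.40 + 378 @ $22.50 + 62 @ $18.45 + 103 @ $23.05 = $16,637.45
Check: goods available $28,762.85 = COGS $12,125.40 + ending $16,637.45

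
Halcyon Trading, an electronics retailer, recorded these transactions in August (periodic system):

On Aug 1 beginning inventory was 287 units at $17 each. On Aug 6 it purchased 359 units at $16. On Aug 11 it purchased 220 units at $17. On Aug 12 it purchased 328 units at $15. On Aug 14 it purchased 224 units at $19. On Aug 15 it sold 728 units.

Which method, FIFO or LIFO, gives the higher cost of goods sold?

LIFO

FIFO COGS: 287 @ $17 + 359 @ $16 + 82 @ $17 = $12,017
LIFO COGS: 224 @ $19 + 328 @ $15 + 176 @ $17 = $12,168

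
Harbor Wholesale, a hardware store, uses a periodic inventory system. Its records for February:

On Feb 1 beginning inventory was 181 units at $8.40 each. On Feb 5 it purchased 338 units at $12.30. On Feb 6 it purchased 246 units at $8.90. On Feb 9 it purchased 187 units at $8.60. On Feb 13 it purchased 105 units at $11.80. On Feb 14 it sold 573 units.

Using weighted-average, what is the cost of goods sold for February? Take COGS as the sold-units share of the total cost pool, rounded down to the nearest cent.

Feb 14, sell 573: 573/1057 × $10,714.40 → $5,808.27
Ending inventory (cost pool remaining) = $4,906.13

COGS = $5,808.27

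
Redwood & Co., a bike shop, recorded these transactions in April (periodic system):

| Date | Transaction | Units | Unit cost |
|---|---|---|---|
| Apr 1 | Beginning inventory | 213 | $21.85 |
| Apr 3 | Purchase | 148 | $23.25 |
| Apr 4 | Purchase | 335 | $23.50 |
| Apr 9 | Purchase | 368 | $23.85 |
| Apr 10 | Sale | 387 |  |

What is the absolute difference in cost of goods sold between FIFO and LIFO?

FIFO COGS: 213 @ $21.85 + 148 @ $23.25 + 26 @ $23.50 = $8,706.05
LIFO COGS: 368 @ $23.85 + 19 @ $23.50 = $9,223.30
Difference = |$8,706.05 − $9,223.30| = $517.25

$517.25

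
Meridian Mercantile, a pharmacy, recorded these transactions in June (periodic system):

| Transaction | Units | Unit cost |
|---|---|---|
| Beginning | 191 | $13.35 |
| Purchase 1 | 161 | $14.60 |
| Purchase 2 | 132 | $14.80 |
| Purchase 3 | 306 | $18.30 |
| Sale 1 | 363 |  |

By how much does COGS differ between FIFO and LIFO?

$1,380.15

FIFO COGS: 191 @ $13.35 + 161 @ $14.60 + 11 @ $14.80 = $5,063.25
LIFO COGS: 306 @ $18.30 + 57 @ $14.80 = $6,443.40
Difference = |$5,063.25 − $6,443.40| = $1,380.15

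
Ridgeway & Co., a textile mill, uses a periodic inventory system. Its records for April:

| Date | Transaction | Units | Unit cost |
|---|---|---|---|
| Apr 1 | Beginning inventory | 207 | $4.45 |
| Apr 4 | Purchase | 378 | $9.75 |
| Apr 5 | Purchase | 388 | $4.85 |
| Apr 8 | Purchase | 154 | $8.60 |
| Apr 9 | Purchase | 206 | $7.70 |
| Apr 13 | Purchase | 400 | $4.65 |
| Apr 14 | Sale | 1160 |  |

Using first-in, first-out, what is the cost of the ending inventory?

Apr 14, 1160 sold [FIFO — oldest first]: 207 @ $4.45 + 378 @ $9.75 + 388 @ $4.85 + 154 @ $8.60 + 33 @ $7.70 = $8,066.95
Ending inventory: 173 @ $7.70 + 400 @ $4.65 = $3,192.10
Check: goods available $11,259.05 = COGS $8,066.95 + ending $3,192.10

Ending inventory = $3,192.10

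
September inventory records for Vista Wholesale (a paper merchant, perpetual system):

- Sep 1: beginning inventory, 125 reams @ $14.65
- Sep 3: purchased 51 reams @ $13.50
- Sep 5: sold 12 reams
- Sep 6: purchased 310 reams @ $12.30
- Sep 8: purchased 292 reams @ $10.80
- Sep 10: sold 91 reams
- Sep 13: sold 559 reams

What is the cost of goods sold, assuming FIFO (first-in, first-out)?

Sep 5, 12 sold [FIFO — oldest first]: 12 @ $14.65 = $175.80
Sep 10, 91 sold [FIFO — oldest first]: 91 @ $14.65 = $1,333.15
Sep 13, 559 sold [FIFO — oldest first]: 22 @ $14.65 + 51 @ $13.50 + 310 @ $12.30 + 176 @ $10.80 = $6,724.60
Total COGS = $175.80 + $1,333.15 + $6,724.60 = $8,233.55
Ending inventory: 116 @ $10.80 = $1,252.80

COGS = $8,233.55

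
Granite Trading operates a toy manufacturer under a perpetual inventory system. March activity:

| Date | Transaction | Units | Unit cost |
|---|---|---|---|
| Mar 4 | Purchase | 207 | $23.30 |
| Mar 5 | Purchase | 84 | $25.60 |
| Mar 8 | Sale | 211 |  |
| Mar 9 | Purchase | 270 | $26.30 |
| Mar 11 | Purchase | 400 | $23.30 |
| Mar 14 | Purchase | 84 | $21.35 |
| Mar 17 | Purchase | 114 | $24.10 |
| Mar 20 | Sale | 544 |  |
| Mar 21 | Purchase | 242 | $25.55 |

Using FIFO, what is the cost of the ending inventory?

Mar 8, 211 sold [FIFO — oldest first]: 207 @ $23.30 + 4 @ $25.60 = $4,925.50
Mar 20, 544 sold [FIFO — oldest first]: 80 @ $25.60 + 270 @ $26.30 + 194 @ $23.30 = $13,669.20
Total COGS = $4,925.50 + $13,669.20 = $18,594.70
Ending inventory: 206 @ $23.30 + 84 @ $21.35 + 114 @ $24.10 + 242 @ $25.55 = $15,523.70
Check: goods available $34,118.40 = COGS $18,594.70 + ending $15,523.70

Ending inventory = $15,523.70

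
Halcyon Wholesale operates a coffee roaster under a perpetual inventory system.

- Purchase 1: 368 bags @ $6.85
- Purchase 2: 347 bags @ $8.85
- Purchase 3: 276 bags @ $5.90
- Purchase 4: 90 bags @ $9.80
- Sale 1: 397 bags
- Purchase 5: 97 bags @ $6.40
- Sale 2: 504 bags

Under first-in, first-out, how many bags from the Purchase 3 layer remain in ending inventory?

Sale 1 (397) [FIFO — oldest first]: 368 @ $6.85 + 29 @ $8.85 = $2,777.45
Sale 2 (504) [FIFO — oldest first]: 318 @ $8.85 + 186 @ $5.90 = $3,911.70
Total COGS = $2,777.45 + $3,911.70 = $6,689.15
Ending inventory: 90 @ $5.90 + 90 @ $9.80 + 97 @ $6.40 = $2,033.80

90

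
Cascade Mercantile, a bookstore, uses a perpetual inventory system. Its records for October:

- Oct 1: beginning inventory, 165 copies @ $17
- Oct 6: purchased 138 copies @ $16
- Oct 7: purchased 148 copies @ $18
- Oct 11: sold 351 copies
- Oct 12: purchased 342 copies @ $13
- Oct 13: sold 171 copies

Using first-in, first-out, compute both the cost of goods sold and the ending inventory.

COGS = $8,600; ending inventory = $3,523

Oct 11, 351 sold [FIFO — oldest first]: 165 @ $17 + 138 @ $16 + 48 @ $18 = $5,877
Oct 13, 171 sold [FIFO — oldest first]: 100 @ $18 + 71 @ $13 = $2,723
Total COGS = $5,877 + $2,723 = $8,600
Ending inventory: 271 @ $13 = $3,523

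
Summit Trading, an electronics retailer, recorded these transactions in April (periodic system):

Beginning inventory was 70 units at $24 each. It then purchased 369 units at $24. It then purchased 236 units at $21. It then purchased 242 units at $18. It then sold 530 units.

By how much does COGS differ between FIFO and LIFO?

FIFO COGS: 70 @ $24 + 369 @ $24 + 91 @ $21 = $12,447
LIFO COGS: 242 @ $18 + 236 @ $21 + 52 @ $24 = $10,560
Difference = |$12,447 − $10,560| = $1,887

$1,887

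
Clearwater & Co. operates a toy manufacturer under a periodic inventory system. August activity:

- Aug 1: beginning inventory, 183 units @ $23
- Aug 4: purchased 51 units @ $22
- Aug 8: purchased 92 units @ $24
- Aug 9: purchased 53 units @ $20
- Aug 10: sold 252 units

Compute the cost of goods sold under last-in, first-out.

COGS = $5,678

Aug 10, 252 sold [LIFO — newest first]: 53 @ $20 + 92 @ $24 + 51 @ $22 + 56 @ $23 = $5,678
Ending inventory: 127 @ $23 = $2,921
Check: goods available $8,599 = COGS $5,678 + ending $2,921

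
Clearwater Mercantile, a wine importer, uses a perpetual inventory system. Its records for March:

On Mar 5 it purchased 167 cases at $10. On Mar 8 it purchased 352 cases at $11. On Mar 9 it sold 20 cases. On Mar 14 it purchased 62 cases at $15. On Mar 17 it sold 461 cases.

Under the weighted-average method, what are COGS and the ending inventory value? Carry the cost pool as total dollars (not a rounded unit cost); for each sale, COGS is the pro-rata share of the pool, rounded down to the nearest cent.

COGS = $5,356.41; ending inventory = $1,115.59

After Mar 5: 167 on hand, pool $1,670.00 (≈ $10.0000 each)
After Mar 8: 519 on hand, pool $5,542.00 (≈ $10.6782 each)
Mar 9, sell 20: 20/519 × $5,542.00 → $213.56
After Mar 14: 561 on hand, pool $6,258.44 (≈ $11.1559 each)
Mar 17, sell 461: 461/561 × $6,258.44 → $5,142.85
Total COGS = $213.56 + $5,142.85 = $5,356.41
Ending inventory (cost pool remaining) = $1,115.59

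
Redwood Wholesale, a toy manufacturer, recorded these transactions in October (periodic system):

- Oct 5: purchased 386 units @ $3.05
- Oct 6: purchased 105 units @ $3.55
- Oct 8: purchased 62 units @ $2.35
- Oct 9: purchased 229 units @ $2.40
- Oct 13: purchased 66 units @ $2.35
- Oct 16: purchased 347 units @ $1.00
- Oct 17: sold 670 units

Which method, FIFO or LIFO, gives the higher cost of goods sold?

FIFO

FIFO COGS: 386 @ $3.05 + 105 @ $3.55 + 62 @ $2.35 + 117 @ $2.40 = $1,976.55
LIFO COGS: 347 @ $1.00 + 66 @ $2.35 + 229 @ $2.40 + 28 @ $2.35 = $1,117.50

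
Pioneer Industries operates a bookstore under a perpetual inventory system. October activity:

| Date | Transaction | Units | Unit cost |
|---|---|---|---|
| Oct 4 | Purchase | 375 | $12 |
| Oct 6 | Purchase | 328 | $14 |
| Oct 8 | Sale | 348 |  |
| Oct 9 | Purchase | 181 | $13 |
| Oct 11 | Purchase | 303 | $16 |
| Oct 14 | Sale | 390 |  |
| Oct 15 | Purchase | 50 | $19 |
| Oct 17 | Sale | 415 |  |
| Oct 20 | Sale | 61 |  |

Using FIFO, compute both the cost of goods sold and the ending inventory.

Oct 8, 348 sold [FIFO — oldest first]: 348 @ $12 = $4,176
Oct 14, 390 sold [FIFO — oldest first]: 27 @ $12 + 328 @ $14 + 35 @ $13 = $5,371
Oct 17, 415 sold [FIFO — oldest first]: 146 @ $13 + 269 @ $16 = $6,202
Oct 20, 61 sold [FIFO — oldest first]: 34 @ $16 + 27 @ $19 = $1,057
Total COGS = $4,176 + $5,371 + $6,202 + $1,057 = $16,806
Ending inventory: 23 @ $19 = $437

COGS = $16,806; ending inventory = $437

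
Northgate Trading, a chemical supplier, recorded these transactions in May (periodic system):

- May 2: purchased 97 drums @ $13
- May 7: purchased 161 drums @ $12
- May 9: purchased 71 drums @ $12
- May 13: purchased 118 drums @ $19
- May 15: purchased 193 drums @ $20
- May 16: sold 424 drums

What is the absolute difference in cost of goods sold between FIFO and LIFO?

FIFO COGS: 97 @ $13 + 161 @ $12 + 71 @ $12 + 95 @ $19 = $5,850
LIFO COGS: 193 @ $20 + 118 @ $19 + 71 @ $12 + 42 @ $12 = $7,458
Difference = |$5,850 − $7,458| = $1,608

$1,608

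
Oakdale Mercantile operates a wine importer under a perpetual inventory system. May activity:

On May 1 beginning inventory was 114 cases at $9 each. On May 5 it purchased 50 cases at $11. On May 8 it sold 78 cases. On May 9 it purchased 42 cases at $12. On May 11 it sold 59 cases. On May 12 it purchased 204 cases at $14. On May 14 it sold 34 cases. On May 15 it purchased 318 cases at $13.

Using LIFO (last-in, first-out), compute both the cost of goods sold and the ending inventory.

May 8, 78 sold [LIFO — newest first]: 50 @ $11 + 28 @ $9 = $802
May 11, 59 sold [LIFO — newest first]: 42 @ $12 + 17 @ $9 = $657
May 14, 34 sold [LIFO — newest first]: 34 @ $14 = $476
Total COGS = $802 + $657 + $476 = $1,935
Ending inventory: 69 @ $9 + 170 @ $14 + 318 @ $13 = $7,135

COGS = $1,935; ending inventory = $7,135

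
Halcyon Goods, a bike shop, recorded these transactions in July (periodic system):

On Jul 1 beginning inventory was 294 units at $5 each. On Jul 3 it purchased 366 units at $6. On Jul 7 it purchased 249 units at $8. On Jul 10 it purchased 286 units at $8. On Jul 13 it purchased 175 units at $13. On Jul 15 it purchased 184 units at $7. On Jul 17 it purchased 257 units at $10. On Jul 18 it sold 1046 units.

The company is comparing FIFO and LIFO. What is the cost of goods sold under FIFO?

COGS = $6,754

FIFO COGS: 294 @ $5 + 366 @ $6 + 249 @ $8 + 137 @ $8 = $6,754
LIFO COGS: 257 @ $10 + 184 @ $7 + 175 @ $13 + 286 @ $8 + 144 @ $8 = $9,573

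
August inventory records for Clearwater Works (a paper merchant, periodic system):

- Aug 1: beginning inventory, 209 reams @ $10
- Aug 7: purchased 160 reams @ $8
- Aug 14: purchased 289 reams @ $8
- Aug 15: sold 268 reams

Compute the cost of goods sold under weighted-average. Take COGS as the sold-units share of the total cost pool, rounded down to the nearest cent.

Aug 15, sell 268: 268/658 × $5,682.00 → $2,314.24
Ending inventory (cost pool remaining) = $3,367.76

COGS = $2,314.24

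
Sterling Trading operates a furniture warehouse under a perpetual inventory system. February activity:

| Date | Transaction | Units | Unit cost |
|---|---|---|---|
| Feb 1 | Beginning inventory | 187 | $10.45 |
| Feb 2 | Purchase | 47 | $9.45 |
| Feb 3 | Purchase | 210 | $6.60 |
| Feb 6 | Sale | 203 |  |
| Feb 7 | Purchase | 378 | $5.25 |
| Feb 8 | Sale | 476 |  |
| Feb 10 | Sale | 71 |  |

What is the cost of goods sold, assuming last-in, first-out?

COGS = $5,016.40

Feb 6, 203 sold [LIFO — newest first]: 203 @ $6.60 = $1,339.80
Feb 8, 476 sold [LIFO — newest first]: 378 @ $5.25 + 7 @ $6.60 + 47 @ $9.45 + 44 @ $10.45 = $2,934.65
Feb 10, 71 sold [LIFO — newest first]: 71 @ $10.45 = $741.95
Total COGS = $1,339.80 + $2,934.65 + $741.95 = $5,016.40
Ending inventory: 72 @ $10.45 = $752.40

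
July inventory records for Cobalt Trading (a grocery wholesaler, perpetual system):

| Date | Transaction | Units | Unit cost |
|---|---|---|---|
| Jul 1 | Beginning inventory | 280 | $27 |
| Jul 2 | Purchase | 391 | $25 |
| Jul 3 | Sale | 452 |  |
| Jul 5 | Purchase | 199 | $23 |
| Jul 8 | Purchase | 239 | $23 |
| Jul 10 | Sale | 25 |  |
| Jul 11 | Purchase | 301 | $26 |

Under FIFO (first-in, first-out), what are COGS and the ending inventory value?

COGS = $12,485; ending inventory = $22,750

Jul 3, 452 sold [FIFO — oldest first]: 280 @ $27 + 172 @ $25 = $11,860
Jul 10, 25 sold [FIFO — oldest first]: 25 @ $25 = $625
Total COGS = $11,860 + $625 = $12,485
Ending inventory: 194 @ $25 + 199 @ $23 + 239 @ $23 + 301 @ $26 = $22,750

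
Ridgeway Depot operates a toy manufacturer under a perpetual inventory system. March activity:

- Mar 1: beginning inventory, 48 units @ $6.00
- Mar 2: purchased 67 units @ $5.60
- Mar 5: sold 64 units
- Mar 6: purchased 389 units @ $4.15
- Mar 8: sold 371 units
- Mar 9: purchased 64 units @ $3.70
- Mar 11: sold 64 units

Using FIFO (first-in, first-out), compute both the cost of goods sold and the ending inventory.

Mar 5, 64 sold [FIFO — oldest first]: 48 @ $6.00 + 16 @ $5.60 = $377.60
Mar 8, 371 sold [FIFO — oldest first]: 51 @ $5.60 + 320 @ $4.15 = $1,613.60
Mar 11, 64 sold [FIFO — oldest first]: 64 @ $4.15 = $265.60
Total COGS = $377.60 + $1,613.60 + $265.60 = $2,256.80
Ending inventory: 5 @ $4.15 + 64 @ $3.70 = $257.55

COGS = $2,256.80; ending inventory = $257.55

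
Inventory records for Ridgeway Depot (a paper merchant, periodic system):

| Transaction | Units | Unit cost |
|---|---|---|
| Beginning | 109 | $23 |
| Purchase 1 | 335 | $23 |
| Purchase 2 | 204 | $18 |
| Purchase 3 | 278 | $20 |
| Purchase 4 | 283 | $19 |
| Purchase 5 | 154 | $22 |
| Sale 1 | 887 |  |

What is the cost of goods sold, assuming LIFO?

Sale 1 (887) [LIFO — newest first]: 154 @ $22 + 283 @ $19 + 278 @ $20 + 172 @ $18 = $17,421
Ending inventory: 109 @ $23 + 335 @ $23 + 32 @ $18 = $10,788
Check: goods available $28,209 = COGS $17,421 + ending $10,788

COGS = $17,421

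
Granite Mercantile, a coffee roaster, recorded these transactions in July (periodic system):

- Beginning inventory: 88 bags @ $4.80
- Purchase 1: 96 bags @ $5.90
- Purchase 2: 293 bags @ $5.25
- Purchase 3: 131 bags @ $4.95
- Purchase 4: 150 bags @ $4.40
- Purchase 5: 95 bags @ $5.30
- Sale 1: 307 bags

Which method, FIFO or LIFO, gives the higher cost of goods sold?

FIFO COGS: 88 @ $4.80 + 96 @ $5.90 + 123 @ $5.25 = $1,634.55
LIFO COGS: 95 @ $5.30 + 150 @ $4.40 + 62 @ $4.95 = $1,470.40

FIFO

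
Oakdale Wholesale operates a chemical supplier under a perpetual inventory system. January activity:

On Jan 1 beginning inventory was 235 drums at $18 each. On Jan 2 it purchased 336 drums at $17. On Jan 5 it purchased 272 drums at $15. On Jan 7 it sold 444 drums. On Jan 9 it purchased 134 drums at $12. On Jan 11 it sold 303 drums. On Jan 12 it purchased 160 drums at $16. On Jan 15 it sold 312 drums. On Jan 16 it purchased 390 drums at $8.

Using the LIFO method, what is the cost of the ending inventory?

Ending inventory = $4,524

Jan 7, 444 sold [LIFO — newest first]: 272 @ $15 + 172 @ $17 = $7,004
Jan 11, 303 sold [LIFO — newest first]: 134 @ $12 + 164 @ $17 + 5 @ $18 = $4,486
Jan 15, 312 sold [LIFO — newest first]: 160 @ $16 + 152 @ $18 = $5,296
Total COGS = $7,004 + $4,486 + $5,296 = $16,786
Ending inventory: 78 @ $18 + 390 @ $8 = $4,524
Check: goods available $21,310 = COGS $16,786 + ending $4,524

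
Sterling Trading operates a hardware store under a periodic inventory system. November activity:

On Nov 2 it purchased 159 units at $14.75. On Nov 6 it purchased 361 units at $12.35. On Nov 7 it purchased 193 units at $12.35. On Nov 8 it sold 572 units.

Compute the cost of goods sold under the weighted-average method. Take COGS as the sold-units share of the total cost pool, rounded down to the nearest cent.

Nov 8, sell 572: 572/713 × $9,187.15 → $7,370.33
Ending inventory (cost pool remaining) = $1,816.82

COGS = $7,370.33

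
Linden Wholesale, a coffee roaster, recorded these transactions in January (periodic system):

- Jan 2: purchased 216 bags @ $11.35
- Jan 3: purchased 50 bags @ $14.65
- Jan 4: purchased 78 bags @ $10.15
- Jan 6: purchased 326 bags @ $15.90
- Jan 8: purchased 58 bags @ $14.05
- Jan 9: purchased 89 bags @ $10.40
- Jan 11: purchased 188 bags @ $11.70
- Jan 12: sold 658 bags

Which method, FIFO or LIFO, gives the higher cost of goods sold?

LIFO

FIFO COGS: 216 @ $11.35 + 50 @ $14.65 + 78 @ $10.15 + 314 @ $15.90 = $8,968.40
LIFO COGS: 188 @ $11.70 + 89 @ $10.40 + 58 @ $14.05 + 323 @ $15.90 = $9,075.80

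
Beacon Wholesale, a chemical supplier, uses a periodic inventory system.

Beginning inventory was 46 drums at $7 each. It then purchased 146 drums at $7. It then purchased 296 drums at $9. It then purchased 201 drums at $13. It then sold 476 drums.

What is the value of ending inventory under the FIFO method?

Ending inventory = $2,721

Sale 1 (476) [FIFO — oldest first]: 46 @ $7 + 146 @ $7 + 284 @ $9 = $3,900
Ending inventory: 12 @ $9 + 201 @ $13 = $2,721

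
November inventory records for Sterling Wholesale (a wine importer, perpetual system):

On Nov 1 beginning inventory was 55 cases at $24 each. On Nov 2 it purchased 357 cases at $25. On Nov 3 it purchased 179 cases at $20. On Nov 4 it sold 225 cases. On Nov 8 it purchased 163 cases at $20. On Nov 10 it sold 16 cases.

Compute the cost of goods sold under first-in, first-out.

COGS = $5,970

Nov 4, 225 sold [FIFO — oldest first]: 55 @ $24 + 170 @ $25 = $5,570
Nov 10, 16 sold [FIFO — oldest first]: 16 @ $25 = $400
Total COGS = $5,570 + $400 = $5,970
Ending inventory: 171 @ $25 + 179 @ $20 + 163 @ $20 = $11,115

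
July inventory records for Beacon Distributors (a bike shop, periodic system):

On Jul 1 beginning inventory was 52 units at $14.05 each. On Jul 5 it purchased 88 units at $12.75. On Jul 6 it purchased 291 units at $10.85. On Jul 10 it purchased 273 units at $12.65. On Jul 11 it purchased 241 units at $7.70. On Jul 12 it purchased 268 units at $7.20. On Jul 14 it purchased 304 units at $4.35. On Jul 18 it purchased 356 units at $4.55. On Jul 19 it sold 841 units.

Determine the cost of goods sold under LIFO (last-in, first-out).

Jul 19, 841 sold [LIFO — newest first]: 356 @ $4.55 + 304 @ $4.35 + 181 @ $7.20 = $4,245.40
Ending inventory: 52 @ $14.05 + 88 @ $12.75 + 291 @ $10.85 + 273 @ $12.65 + 241 @ $7.70 + 87 @ $7.20 = $10,945.50
Check: goods available $15,190.90 = COGS $4,245.40 + ending $10,945.50

COGS = $4,245.40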